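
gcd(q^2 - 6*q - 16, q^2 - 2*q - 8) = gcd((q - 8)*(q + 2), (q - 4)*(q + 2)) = q + 2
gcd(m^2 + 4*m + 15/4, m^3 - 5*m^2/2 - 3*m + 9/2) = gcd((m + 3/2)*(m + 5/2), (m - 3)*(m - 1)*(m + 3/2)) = m + 3/2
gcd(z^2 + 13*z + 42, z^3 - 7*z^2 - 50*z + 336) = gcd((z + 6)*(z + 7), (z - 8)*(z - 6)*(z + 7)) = z + 7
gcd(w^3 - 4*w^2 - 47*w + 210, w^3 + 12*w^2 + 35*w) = w + 7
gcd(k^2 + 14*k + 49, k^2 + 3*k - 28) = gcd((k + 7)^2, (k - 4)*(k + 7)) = k + 7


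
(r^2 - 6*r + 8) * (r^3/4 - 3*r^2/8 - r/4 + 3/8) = r^5/4 - 15*r^4/8 + 4*r^3 - 9*r^2/8 - 17*r/4 + 3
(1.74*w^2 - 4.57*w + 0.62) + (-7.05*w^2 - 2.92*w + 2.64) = -5.31*w^2 - 7.49*w + 3.26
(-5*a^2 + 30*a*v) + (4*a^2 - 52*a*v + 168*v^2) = -a^2 - 22*a*v + 168*v^2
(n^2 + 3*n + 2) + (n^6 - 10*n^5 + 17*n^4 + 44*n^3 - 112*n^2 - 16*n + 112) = n^6 - 10*n^5 + 17*n^4 + 44*n^3 - 111*n^2 - 13*n + 114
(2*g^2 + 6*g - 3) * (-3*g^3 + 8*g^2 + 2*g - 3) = -6*g^5 - 2*g^4 + 61*g^3 - 18*g^2 - 24*g + 9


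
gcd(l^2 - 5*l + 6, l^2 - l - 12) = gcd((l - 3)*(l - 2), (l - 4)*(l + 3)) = 1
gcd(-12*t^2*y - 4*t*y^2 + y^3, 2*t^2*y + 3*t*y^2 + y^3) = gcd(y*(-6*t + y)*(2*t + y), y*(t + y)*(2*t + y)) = 2*t*y + y^2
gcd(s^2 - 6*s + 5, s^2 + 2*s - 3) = s - 1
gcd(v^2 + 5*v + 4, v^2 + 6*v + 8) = v + 4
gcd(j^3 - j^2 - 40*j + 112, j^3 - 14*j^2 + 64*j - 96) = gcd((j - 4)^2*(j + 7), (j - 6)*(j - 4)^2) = j^2 - 8*j + 16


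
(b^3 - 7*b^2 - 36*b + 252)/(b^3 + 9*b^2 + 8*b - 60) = (b^2 - 13*b + 42)/(b^2 + 3*b - 10)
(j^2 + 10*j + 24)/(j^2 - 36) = (j + 4)/(j - 6)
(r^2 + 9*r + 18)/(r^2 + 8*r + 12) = (r + 3)/(r + 2)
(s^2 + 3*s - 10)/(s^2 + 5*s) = (s - 2)/s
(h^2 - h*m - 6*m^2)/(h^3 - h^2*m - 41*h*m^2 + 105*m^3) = (h + 2*m)/(h^2 + 2*h*m - 35*m^2)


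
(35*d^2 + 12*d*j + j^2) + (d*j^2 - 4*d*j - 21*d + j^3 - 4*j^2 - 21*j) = 35*d^2 + d*j^2 + 8*d*j - 21*d + j^3 - 3*j^2 - 21*j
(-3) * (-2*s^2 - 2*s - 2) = 6*s^2 + 6*s + 6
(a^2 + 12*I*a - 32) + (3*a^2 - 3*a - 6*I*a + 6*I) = 4*a^2 - 3*a + 6*I*a - 32 + 6*I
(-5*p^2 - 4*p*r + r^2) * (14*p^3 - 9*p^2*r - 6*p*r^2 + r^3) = -70*p^5 - 11*p^4*r + 80*p^3*r^2 + 10*p^2*r^3 - 10*p*r^4 + r^5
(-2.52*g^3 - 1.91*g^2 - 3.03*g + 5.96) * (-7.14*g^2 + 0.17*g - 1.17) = 17.9928*g^5 + 13.209*g^4 + 24.2579*g^3 - 40.8348*g^2 + 4.5583*g - 6.9732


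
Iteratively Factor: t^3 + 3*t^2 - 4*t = (t + 4)*(t^2 - t) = (t - 1)*(t + 4)*(t)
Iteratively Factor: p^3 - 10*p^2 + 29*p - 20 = (p - 4)*(p^2 - 6*p + 5) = (p - 4)*(p - 1)*(p - 5)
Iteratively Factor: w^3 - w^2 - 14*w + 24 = (w - 2)*(w^2 + w - 12) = (w - 2)*(w + 4)*(w - 3)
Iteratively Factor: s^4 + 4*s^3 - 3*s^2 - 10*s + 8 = (s - 1)*(s^3 + 5*s^2 + 2*s - 8) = (s - 1)*(s + 2)*(s^2 + 3*s - 4) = (s - 1)*(s + 2)*(s + 4)*(s - 1)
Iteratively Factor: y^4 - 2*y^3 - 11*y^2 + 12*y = (y + 3)*(y^3 - 5*y^2 + 4*y) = y*(y + 3)*(y^2 - 5*y + 4) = y*(y - 4)*(y + 3)*(y - 1)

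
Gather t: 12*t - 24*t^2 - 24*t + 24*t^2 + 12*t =0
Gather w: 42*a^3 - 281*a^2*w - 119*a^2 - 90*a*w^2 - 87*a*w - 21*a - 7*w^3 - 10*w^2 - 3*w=42*a^3 - 119*a^2 - 21*a - 7*w^3 + w^2*(-90*a - 10) + w*(-281*a^2 - 87*a - 3)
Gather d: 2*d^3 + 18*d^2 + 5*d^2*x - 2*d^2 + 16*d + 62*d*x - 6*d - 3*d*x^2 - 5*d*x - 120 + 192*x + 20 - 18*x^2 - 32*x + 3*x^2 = 2*d^3 + d^2*(5*x + 16) + d*(-3*x^2 + 57*x + 10) - 15*x^2 + 160*x - 100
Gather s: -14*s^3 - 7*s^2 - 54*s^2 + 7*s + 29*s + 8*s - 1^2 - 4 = -14*s^3 - 61*s^2 + 44*s - 5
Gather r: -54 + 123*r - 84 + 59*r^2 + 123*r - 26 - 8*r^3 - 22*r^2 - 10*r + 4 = -8*r^3 + 37*r^2 + 236*r - 160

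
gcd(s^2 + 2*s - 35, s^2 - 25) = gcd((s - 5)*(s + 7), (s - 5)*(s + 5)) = s - 5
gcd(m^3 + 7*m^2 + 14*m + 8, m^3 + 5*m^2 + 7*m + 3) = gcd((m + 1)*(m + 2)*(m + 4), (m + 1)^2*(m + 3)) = m + 1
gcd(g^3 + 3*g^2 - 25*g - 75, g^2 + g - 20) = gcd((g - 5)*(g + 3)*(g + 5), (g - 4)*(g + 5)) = g + 5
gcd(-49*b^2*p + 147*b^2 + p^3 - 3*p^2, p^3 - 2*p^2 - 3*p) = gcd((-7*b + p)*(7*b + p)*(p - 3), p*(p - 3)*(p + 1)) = p - 3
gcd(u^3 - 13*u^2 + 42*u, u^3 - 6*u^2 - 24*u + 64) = 1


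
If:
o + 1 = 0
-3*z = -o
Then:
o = -1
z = -1/3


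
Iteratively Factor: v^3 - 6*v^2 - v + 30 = (v - 5)*(v^2 - v - 6) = (v - 5)*(v - 3)*(v + 2)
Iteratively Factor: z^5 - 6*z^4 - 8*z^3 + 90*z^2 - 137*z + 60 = (z - 1)*(z^4 - 5*z^3 - 13*z^2 + 77*z - 60) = (z - 1)*(z + 4)*(z^3 - 9*z^2 + 23*z - 15) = (z - 3)*(z - 1)*(z + 4)*(z^2 - 6*z + 5) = (z - 5)*(z - 3)*(z - 1)*(z + 4)*(z - 1)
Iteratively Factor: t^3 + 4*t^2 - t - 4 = (t - 1)*(t^2 + 5*t + 4) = (t - 1)*(t + 1)*(t + 4)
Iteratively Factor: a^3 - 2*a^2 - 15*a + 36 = (a - 3)*(a^2 + a - 12) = (a - 3)^2*(a + 4)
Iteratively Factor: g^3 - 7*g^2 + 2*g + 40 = (g + 2)*(g^2 - 9*g + 20) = (g - 4)*(g + 2)*(g - 5)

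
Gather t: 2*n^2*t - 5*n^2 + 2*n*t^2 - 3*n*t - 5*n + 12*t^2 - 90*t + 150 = -5*n^2 - 5*n + t^2*(2*n + 12) + t*(2*n^2 - 3*n - 90) + 150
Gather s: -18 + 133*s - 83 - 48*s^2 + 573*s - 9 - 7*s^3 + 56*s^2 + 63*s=-7*s^3 + 8*s^2 + 769*s - 110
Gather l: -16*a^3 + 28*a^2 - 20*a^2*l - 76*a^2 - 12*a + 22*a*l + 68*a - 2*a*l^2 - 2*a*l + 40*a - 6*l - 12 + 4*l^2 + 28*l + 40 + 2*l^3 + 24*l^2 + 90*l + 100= -16*a^3 - 48*a^2 + 96*a + 2*l^3 + l^2*(28 - 2*a) + l*(-20*a^2 + 20*a + 112) + 128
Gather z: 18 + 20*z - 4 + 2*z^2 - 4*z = 2*z^2 + 16*z + 14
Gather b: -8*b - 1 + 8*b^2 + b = 8*b^2 - 7*b - 1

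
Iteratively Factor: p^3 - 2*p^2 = (p)*(p^2 - 2*p) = p*(p - 2)*(p)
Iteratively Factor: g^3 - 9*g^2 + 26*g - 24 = (g - 3)*(g^2 - 6*g + 8) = (g - 4)*(g - 3)*(g - 2)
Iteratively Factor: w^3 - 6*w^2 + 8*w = (w)*(w^2 - 6*w + 8) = w*(w - 2)*(w - 4)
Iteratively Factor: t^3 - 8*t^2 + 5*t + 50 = (t + 2)*(t^2 - 10*t + 25) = (t - 5)*(t + 2)*(t - 5)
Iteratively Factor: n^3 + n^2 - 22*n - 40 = (n + 4)*(n^2 - 3*n - 10) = (n - 5)*(n + 4)*(n + 2)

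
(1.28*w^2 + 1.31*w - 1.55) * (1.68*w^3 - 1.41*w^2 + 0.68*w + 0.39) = 2.1504*w^5 + 0.396*w^4 - 3.5807*w^3 + 3.5755*w^2 - 0.5431*w - 0.6045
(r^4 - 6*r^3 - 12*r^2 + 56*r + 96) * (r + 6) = r^5 - 48*r^3 - 16*r^2 + 432*r + 576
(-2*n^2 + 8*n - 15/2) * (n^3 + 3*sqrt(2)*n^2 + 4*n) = -2*n^5 - 6*sqrt(2)*n^4 + 8*n^4 - 31*n^3/2 + 24*sqrt(2)*n^3 - 45*sqrt(2)*n^2/2 + 32*n^2 - 30*n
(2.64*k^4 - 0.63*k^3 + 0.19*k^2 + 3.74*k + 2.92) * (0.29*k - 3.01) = 0.7656*k^5 - 8.1291*k^4 + 1.9514*k^3 + 0.5127*k^2 - 10.4106*k - 8.7892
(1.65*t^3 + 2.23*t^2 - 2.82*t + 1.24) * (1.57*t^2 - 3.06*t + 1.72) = 2.5905*t^5 - 1.5479*t^4 - 8.4132*t^3 + 14.4116*t^2 - 8.6448*t + 2.1328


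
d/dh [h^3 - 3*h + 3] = 3*h^2 - 3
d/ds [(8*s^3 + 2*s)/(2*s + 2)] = (8*s^3 + 12*s^2 + 1)/(s^2 + 2*s + 1)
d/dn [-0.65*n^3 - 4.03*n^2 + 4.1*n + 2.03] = -1.95*n^2 - 8.06*n + 4.1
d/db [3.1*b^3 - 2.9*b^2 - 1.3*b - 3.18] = 9.3*b^2 - 5.8*b - 1.3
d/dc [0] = 0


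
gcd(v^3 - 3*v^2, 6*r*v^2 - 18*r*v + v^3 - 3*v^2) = v^2 - 3*v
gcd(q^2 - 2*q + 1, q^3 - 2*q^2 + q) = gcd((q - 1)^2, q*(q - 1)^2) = q^2 - 2*q + 1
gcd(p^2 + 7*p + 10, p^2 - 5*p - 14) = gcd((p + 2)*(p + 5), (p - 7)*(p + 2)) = p + 2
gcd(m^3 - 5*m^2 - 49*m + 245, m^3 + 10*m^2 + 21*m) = m + 7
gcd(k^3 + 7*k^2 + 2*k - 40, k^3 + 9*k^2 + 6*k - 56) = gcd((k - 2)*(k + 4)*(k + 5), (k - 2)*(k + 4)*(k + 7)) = k^2 + 2*k - 8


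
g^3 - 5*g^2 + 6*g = g*(g - 3)*(g - 2)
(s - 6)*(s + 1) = s^2 - 5*s - 6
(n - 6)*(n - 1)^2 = n^3 - 8*n^2 + 13*n - 6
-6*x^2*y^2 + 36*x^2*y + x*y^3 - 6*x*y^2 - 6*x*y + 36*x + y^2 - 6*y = (-6*x + y)*(y - 6)*(x*y + 1)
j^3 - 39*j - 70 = (j - 7)*(j + 2)*(j + 5)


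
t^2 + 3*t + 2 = (t + 1)*(t + 2)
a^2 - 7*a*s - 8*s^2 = (a - 8*s)*(a + s)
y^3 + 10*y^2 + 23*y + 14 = (y + 1)*(y + 2)*(y + 7)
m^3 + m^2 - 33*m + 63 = (m - 3)^2*(m + 7)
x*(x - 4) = x^2 - 4*x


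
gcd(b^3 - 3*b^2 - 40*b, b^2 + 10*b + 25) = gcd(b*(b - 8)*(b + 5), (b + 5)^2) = b + 5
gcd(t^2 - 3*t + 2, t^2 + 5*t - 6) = t - 1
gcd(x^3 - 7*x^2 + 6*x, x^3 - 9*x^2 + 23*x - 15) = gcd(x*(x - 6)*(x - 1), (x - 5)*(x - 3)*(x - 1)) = x - 1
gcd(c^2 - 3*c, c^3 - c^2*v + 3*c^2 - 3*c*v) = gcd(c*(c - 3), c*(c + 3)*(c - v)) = c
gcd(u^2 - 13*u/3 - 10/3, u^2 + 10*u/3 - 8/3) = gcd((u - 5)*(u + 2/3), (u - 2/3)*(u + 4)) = 1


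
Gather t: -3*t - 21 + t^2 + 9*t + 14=t^2 + 6*t - 7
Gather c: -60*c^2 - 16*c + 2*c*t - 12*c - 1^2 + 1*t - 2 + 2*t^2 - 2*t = -60*c^2 + c*(2*t - 28) + 2*t^2 - t - 3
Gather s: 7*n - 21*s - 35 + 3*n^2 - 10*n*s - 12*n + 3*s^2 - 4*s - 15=3*n^2 - 5*n + 3*s^2 + s*(-10*n - 25) - 50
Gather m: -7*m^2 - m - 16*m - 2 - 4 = -7*m^2 - 17*m - 6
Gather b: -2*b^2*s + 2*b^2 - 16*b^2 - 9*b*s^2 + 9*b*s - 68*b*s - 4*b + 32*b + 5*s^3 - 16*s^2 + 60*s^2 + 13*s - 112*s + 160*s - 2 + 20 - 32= b^2*(-2*s - 14) + b*(-9*s^2 - 59*s + 28) + 5*s^3 + 44*s^2 + 61*s - 14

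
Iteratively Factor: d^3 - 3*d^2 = (d - 3)*(d^2) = d*(d - 3)*(d)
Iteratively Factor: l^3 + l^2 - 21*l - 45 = (l + 3)*(l^2 - 2*l - 15) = (l + 3)^2*(l - 5)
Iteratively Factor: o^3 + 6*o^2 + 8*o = (o + 4)*(o^2 + 2*o) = (o + 2)*(o + 4)*(o)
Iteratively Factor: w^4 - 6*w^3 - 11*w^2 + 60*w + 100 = (w + 2)*(w^3 - 8*w^2 + 5*w + 50) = (w - 5)*(w + 2)*(w^2 - 3*w - 10) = (w - 5)*(w + 2)^2*(w - 5)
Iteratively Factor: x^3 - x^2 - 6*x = (x + 2)*(x^2 - 3*x) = (x - 3)*(x + 2)*(x)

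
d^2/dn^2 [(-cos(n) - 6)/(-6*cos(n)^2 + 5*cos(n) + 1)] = (-81*(1 - cos(2*n))^2*cos(n) - 447*(1 - cos(2*n))^2/2 - 565*cos(n) - 781*cos(2*n)/2 + 72*cos(3*n) + 18*cos(5*n) + 1731/2)/((cos(n) - 1)^3*(6*cos(n) + 1)^3)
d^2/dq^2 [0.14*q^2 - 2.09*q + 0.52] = 0.280000000000000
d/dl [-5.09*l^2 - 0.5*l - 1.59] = -10.18*l - 0.5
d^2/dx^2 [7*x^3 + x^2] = 42*x + 2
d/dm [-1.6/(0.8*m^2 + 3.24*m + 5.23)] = (2.56*m + 5.184)/(0.8*m^2 + 3.24*m + 5.23)^2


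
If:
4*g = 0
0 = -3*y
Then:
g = 0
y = 0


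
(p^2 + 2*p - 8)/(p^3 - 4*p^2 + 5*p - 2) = (p + 4)/(p^2 - 2*p + 1)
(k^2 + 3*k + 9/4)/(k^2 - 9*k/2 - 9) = (k + 3/2)/(k - 6)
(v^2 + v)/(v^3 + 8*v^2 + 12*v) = (v + 1)/(v^2 + 8*v + 12)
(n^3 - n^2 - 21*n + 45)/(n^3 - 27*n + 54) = (n + 5)/(n + 6)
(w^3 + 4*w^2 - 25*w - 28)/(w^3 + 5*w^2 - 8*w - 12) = (w^2 + 3*w - 28)/(w^2 + 4*w - 12)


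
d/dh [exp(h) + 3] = exp(h)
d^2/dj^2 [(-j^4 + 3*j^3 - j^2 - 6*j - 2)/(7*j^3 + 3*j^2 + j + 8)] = 4*(-57*j^6 - 393*j^5 - 1014*j^4 - 43*j^3 + 840*j^2 + 663*j + 15)/(343*j^9 + 441*j^8 + 336*j^7 + 1329*j^6 + 1056*j^5 + 561*j^4 + 1489*j^3 + 600*j^2 + 192*j + 512)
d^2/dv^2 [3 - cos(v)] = cos(v)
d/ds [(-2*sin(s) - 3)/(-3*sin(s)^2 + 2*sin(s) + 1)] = 2*(-3*sin(s)^2 - 9*sin(s) + 2)*cos(s)/((sin(s) - 1)^2*(3*sin(s) + 1)^2)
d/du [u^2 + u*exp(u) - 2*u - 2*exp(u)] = u*exp(u) + 2*u - exp(u) - 2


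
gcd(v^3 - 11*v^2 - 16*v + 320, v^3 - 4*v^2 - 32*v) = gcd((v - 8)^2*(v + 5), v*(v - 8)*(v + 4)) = v - 8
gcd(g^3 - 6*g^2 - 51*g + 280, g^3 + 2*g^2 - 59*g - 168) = g^2 - g - 56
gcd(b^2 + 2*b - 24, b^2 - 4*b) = b - 4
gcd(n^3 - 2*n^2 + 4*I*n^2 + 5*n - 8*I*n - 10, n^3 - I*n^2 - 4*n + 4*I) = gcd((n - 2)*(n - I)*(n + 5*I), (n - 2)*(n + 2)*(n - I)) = n^2 + n*(-2 - I) + 2*I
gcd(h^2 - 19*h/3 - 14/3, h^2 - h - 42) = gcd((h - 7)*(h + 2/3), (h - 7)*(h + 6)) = h - 7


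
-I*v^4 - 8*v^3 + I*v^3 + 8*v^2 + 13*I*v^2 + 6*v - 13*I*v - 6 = (v - 6*I)*(v - I)^2*(-I*v + I)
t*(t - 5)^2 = t^3 - 10*t^2 + 25*t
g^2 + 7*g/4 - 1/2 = (g - 1/4)*(g + 2)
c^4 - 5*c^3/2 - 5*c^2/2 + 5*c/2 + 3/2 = (c - 3)*(c - 1)*(c + 1/2)*(c + 1)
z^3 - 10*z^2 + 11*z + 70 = (z - 7)*(z - 5)*(z + 2)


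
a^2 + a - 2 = (a - 1)*(a + 2)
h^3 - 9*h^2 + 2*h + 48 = (h - 8)*(h - 3)*(h + 2)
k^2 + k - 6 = (k - 2)*(k + 3)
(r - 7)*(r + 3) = r^2 - 4*r - 21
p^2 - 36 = (p - 6)*(p + 6)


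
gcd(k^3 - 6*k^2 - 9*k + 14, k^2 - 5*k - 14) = k^2 - 5*k - 14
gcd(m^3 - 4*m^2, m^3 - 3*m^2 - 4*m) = m^2 - 4*m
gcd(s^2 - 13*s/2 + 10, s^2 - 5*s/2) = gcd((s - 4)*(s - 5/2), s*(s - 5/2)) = s - 5/2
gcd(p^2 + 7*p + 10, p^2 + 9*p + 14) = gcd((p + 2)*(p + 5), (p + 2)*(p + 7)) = p + 2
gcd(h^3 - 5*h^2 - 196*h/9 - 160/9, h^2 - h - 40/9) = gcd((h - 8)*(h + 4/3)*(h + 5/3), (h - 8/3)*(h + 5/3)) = h + 5/3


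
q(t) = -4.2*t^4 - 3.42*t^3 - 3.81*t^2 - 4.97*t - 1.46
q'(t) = -16.8*t^3 - 10.26*t^2 - 7.62*t - 4.97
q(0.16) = -2.37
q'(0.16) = -6.52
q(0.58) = -6.77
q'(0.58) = -16.12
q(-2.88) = -226.00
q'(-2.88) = 333.19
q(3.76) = -1095.27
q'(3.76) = -1071.72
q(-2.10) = -57.83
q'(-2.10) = 121.37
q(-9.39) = -30111.33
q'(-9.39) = 13071.26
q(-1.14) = -2.77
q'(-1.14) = 15.27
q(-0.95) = -0.67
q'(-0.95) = 7.41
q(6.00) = -6350.36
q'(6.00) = -4048.85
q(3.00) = -483.20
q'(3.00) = -573.77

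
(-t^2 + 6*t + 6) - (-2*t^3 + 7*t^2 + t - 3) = 2*t^3 - 8*t^2 + 5*t + 9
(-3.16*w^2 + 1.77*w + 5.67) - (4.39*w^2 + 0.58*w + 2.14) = -7.55*w^2 + 1.19*w + 3.53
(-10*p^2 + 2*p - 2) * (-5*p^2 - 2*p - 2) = 50*p^4 + 10*p^3 + 26*p^2 + 4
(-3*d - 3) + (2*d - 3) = -d - 6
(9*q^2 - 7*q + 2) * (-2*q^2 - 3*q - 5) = -18*q^4 - 13*q^3 - 28*q^2 + 29*q - 10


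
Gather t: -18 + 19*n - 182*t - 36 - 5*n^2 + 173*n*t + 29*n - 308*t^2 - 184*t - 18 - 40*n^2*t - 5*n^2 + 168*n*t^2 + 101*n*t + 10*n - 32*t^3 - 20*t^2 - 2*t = -10*n^2 + 58*n - 32*t^3 + t^2*(168*n - 328) + t*(-40*n^2 + 274*n - 368) - 72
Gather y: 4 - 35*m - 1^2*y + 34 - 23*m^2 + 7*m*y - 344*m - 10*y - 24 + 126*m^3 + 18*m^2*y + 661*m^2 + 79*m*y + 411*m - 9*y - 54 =126*m^3 + 638*m^2 + 32*m + y*(18*m^2 + 86*m - 20) - 40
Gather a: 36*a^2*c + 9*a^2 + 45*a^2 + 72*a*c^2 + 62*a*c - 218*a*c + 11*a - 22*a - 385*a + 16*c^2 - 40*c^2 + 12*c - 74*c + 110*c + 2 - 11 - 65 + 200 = a^2*(36*c + 54) + a*(72*c^2 - 156*c - 396) - 24*c^2 + 48*c + 126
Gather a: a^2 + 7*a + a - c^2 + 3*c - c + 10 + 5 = a^2 + 8*a - c^2 + 2*c + 15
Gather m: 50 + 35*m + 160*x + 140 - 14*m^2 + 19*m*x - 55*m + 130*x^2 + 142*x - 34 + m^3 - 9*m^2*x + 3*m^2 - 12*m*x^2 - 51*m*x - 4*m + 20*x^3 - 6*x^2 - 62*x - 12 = m^3 + m^2*(-9*x - 11) + m*(-12*x^2 - 32*x - 24) + 20*x^3 + 124*x^2 + 240*x + 144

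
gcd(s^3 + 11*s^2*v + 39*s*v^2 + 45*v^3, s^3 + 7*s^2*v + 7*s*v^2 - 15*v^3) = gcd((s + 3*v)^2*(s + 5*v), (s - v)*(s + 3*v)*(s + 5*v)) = s^2 + 8*s*v + 15*v^2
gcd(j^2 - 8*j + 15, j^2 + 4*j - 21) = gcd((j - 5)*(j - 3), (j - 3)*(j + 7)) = j - 3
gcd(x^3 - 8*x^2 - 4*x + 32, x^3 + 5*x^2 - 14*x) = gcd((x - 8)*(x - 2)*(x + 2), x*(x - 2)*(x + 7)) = x - 2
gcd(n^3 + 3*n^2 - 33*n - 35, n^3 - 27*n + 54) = 1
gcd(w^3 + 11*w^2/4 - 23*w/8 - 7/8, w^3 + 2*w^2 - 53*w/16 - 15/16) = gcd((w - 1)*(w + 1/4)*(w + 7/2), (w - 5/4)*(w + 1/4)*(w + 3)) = w + 1/4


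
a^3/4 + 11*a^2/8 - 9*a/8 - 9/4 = (a/4 + 1/4)*(a - 3/2)*(a + 6)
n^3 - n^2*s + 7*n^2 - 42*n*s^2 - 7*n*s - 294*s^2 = (n + 7)*(n - 7*s)*(n + 6*s)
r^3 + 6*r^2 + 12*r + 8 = (r + 2)^3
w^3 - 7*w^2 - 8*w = w*(w - 8)*(w + 1)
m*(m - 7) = m^2 - 7*m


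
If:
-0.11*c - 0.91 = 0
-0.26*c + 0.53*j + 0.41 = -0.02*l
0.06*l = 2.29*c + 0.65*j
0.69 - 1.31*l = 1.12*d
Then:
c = -8.27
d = 306.22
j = 5.03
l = -261.28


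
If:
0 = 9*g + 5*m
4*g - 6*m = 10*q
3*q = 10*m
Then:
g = 0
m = 0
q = 0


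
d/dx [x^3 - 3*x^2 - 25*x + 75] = 3*x^2 - 6*x - 25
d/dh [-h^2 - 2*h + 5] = -2*h - 2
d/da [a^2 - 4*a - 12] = 2*a - 4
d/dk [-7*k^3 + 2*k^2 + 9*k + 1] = -21*k^2 + 4*k + 9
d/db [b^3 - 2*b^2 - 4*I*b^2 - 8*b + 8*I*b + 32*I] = 3*b^2 - 4*b - 8*I*b - 8 + 8*I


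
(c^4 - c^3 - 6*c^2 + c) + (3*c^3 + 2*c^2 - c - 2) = c^4 + 2*c^3 - 4*c^2 - 2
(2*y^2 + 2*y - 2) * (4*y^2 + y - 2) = 8*y^4 + 10*y^3 - 10*y^2 - 6*y + 4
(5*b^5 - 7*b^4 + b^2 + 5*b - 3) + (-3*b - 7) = 5*b^5 - 7*b^4 + b^2 + 2*b - 10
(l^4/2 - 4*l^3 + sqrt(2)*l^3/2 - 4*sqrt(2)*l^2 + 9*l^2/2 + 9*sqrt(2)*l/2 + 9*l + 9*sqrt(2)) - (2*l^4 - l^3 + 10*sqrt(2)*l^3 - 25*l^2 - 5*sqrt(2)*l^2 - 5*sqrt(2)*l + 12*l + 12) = -3*l^4/2 - 19*sqrt(2)*l^3/2 - 3*l^3 + sqrt(2)*l^2 + 59*l^2/2 - 3*l + 19*sqrt(2)*l/2 - 12 + 9*sqrt(2)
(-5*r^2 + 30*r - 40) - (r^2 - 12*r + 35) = -6*r^2 + 42*r - 75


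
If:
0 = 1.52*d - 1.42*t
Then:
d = 0.934210526315789*t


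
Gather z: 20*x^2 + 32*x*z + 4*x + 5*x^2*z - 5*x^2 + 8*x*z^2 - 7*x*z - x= 15*x^2 + 8*x*z^2 + 3*x + z*(5*x^2 + 25*x)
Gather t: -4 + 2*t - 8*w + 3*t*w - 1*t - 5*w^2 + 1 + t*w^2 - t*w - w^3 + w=t*(w^2 + 2*w + 1) - w^3 - 5*w^2 - 7*w - 3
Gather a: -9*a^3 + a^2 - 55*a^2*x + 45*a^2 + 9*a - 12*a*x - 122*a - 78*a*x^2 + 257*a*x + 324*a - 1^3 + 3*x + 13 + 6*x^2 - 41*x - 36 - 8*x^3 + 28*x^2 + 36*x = -9*a^3 + a^2*(46 - 55*x) + a*(-78*x^2 + 245*x + 211) - 8*x^3 + 34*x^2 - 2*x - 24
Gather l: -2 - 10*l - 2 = -10*l - 4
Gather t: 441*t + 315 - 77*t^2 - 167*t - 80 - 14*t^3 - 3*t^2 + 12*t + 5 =-14*t^3 - 80*t^2 + 286*t + 240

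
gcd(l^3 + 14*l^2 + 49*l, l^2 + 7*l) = l^2 + 7*l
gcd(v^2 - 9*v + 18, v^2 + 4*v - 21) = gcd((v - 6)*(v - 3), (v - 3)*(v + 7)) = v - 3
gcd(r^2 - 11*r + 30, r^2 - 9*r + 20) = r - 5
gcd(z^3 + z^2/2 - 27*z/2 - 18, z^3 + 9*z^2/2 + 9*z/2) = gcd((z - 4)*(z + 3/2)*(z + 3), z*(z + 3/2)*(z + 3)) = z^2 + 9*z/2 + 9/2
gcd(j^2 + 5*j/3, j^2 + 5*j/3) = j^2 + 5*j/3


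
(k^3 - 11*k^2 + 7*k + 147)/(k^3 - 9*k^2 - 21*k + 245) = (k + 3)/(k + 5)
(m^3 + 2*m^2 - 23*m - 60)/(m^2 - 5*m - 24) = (m^2 - m - 20)/(m - 8)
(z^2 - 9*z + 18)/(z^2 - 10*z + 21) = (z - 6)/(z - 7)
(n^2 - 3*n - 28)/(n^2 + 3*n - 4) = (n - 7)/(n - 1)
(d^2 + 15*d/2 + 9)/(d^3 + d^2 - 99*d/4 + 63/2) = 2*(2*d + 3)/(4*d^2 - 20*d + 21)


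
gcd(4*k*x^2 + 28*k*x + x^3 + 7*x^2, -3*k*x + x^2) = x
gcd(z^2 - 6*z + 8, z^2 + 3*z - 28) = z - 4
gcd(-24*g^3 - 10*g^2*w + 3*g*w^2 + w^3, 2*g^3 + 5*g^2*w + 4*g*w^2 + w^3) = 2*g + w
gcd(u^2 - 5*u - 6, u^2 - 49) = 1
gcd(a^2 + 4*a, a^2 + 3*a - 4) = a + 4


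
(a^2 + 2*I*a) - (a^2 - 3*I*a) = 5*I*a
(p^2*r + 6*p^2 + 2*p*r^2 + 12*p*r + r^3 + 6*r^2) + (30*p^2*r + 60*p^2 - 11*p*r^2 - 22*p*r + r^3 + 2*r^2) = 31*p^2*r + 66*p^2 - 9*p*r^2 - 10*p*r + 2*r^3 + 8*r^2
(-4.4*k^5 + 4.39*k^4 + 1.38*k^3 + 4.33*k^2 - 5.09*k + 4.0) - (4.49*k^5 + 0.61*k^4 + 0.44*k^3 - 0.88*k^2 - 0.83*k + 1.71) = -8.89*k^5 + 3.78*k^4 + 0.94*k^3 + 5.21*k^2 - 4.26*k + 2.29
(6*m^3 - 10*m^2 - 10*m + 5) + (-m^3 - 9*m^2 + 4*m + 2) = 5*m^3 - 19*m^2 - 6*m + 7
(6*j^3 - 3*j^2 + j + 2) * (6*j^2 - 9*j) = 36*j^5 - 72*j^4 + 33*j^3 + 3*j^2 - 18*j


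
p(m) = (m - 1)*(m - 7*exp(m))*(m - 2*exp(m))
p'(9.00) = 15620582309.46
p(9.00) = 7348666393.00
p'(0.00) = -5.00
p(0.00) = -14.00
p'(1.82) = 1184.63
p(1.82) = 357.11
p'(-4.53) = 69.15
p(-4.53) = -115.92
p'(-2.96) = 29.71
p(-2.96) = -40.31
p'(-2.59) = 22.71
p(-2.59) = -30.64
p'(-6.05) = 121.28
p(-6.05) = -258.95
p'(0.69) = 18.21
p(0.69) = -13.56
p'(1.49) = 441.20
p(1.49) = 106.99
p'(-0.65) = -0.44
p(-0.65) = -12.03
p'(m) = (1 - 7*exp(m))*(m - 1)*(m - 2*exp(m)) + (1 - 2*exp(m))*(m - 1)*(m - 7*exp(m)) + (m - 7*exp(m))*(m - 2*exp(m))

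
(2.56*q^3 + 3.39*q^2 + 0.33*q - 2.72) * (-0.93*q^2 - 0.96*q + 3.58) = -2.3808*q^5 - 5.6103*q^4 + 5.6035*q^3 + 14.349*q^2 + 3.7926*q - 9.7376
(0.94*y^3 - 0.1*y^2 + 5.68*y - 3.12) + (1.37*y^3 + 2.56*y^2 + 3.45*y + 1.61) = 2.31*y^3 + 2.46*y^2 + 9.13*y - 1.51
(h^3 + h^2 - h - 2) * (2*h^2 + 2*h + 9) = 2*h^5 + 4*h^4 + 9*h^3 + 3*h^2 - 13*h - 18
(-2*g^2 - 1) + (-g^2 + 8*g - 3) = -3*g^2 + 8*g - 4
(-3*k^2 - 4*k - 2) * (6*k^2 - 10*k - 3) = -18*k^4 + 6*k^3 + 37*k^2 + 32*k + 6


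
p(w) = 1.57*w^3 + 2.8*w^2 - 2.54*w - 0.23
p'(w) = 4.71*w^2 + 5.6*w - 2.54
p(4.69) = 211.41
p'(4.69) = 127.33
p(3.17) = 69.87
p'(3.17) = 62.54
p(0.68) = -0.17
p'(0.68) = 3.45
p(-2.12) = 2.78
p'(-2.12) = 6.76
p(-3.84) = -38.09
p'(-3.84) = 45.41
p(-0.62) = 2.05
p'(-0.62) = -4.20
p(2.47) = 34.24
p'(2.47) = 40.03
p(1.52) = 7.89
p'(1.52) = 16.85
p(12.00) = 3085.45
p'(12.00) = 742.90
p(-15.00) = -4630.88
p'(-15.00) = 973.21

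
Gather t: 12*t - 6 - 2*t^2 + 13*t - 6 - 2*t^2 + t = -4*t^2 + 26*t - 12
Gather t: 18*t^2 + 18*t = 18*t^2 + 18*t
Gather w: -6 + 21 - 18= -3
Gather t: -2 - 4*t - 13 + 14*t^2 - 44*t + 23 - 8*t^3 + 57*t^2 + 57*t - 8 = -8*t^3 + 71*t^2 + 9*t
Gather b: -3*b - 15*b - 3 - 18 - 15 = -18*b - 36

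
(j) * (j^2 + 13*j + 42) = j^3 + 13*j^2 + 42*j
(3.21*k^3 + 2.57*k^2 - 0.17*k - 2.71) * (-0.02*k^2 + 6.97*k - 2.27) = -0.0642*k^5 + 22.3223*k^4 + 10.6296*k^3 - 6.9646*k^2 - 18.5028*k + 6.1517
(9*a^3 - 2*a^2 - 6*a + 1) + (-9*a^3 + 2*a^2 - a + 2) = 3 - 7*a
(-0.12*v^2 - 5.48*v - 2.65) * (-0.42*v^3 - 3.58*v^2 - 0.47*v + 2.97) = 0.0504*v^5 + 2.7312*v^4 + 20.7878*v^3 + 11.7062*v^2 - 15.0301*v - 7.8705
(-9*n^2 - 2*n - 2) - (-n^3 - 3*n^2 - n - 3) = n^3 - 6*n^2 - n + 1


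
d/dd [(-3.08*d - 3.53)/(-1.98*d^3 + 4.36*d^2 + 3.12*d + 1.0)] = (-12.1968*d^3 - 7.5394*d^2 + 30.7816*d + 7.9336)/(3.9204*d^6 - 17.2656*d^5 + 6.6544*d^4 + 23.2464*d^3 + 18.4544*d^2 + 6.24*d + 1.0)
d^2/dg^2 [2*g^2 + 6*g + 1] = 4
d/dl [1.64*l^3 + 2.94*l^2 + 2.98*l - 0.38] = 4.92*l^2 + 5.88*l + 2.98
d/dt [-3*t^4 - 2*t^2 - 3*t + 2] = -12*t^3 - 4*t - 3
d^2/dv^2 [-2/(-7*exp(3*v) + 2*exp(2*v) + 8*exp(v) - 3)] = 2*((-63*exp(2*v) + 8*exp(v) + 8)*(7*exp(3*v) - 2*exp(2*v) - 8*exp(v) + 3) + 2*(-21*exp(2*v) + 4*exp(v) + 8)^2*exp(v))*exp(v)/(7*exp(3*v) - 2*exp(2*v) - 8*exp(v) + 3)^3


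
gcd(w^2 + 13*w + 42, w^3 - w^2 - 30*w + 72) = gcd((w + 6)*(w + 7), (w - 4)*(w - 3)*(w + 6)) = w + 6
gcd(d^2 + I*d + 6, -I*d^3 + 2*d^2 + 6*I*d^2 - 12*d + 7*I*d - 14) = 1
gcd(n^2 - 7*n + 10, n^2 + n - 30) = n - 5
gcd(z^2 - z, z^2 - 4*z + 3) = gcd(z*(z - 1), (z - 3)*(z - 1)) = z - 1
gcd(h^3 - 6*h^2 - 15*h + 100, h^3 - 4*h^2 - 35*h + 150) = h^2 - 10*h + 25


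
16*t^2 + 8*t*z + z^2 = (4*t + z)^2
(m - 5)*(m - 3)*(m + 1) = m^3 - 7*m^2 + 7*m + 15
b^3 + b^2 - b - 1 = (b - 1)*(b + 1)^2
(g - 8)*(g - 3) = g^2 - 11*g + 24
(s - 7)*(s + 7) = s^2 - 49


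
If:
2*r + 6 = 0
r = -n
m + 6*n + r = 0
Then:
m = -15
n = 3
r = -3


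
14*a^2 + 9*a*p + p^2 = (2*a + p)*(7*a + p)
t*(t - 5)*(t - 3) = t^3 - 8*t^2 + 15*t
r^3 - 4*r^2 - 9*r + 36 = (r - 4)*(r - 3)*(r + 3)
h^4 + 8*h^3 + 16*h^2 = h^2*(h + 4)^2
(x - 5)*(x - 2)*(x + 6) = x^3 - x^2 - 32*x + 60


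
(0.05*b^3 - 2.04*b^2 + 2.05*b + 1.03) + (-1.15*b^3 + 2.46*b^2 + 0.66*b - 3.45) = -1.1*b^3 + 0.42*b^2 + 2.71*b - 2.42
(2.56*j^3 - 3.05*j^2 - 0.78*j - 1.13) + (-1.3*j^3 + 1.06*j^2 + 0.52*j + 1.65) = 1.26*j^3 - 1.99*j^2 - 0.26*j + 0.52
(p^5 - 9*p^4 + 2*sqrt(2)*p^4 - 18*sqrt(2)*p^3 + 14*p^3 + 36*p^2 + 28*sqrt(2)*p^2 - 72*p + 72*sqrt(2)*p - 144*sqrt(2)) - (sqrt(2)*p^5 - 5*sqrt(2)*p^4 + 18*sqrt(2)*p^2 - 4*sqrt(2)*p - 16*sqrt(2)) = -sqrt(2)*p^5 + p^5 - 9*p^4 + 7*sqrt(2)*p^4 - 18*sqrt(2)*p^3 + 14*p^3 + 10*sqrt(2)*p^2 + 36*p^2 - 72*p + 76*sqrt(2)*p - 128*sqrt(2)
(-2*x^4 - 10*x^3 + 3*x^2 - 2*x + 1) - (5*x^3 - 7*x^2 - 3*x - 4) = -2*x^4 - 15*x^3 + 10*x^2 + x + 5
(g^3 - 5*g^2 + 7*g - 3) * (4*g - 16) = 4*g^4 - 36*g^3 + 108*g^2 - 124*g + 48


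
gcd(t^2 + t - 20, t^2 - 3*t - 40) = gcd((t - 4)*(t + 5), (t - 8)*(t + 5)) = t + 5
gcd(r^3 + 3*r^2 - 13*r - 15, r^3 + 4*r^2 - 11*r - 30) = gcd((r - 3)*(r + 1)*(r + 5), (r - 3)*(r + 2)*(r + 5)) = r^2 + 2*r - 15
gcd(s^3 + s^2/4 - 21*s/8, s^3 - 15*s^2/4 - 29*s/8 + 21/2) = s^2 + s/4 - 21/8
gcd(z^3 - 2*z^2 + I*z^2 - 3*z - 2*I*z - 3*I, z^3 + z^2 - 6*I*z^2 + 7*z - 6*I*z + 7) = z^2 + z*(1 + I) + I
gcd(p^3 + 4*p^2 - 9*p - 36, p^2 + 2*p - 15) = p - 3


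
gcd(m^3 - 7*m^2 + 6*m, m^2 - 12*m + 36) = m - 6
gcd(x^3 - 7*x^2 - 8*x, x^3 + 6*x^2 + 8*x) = x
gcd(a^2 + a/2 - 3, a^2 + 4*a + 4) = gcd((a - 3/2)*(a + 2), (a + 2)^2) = a + 2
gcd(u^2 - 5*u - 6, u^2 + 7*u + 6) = u + 1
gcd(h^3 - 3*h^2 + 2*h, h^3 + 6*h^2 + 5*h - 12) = h - 1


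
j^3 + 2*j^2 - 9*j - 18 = (j - 3)*(j + 2)*(j + 3)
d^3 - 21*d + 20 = (d - 4)*(d - 1)*(d + 5)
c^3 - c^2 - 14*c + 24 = (c - 3)*(c - 2)*(c + 4)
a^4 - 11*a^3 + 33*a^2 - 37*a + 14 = (a - 7)*(a - 2)*(a - 1)^2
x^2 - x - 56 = (x - 8)*(x + 7)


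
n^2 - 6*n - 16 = (n - 8)*(n + 2)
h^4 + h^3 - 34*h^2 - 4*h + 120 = (h - 5)*(h - 2)*(h + 2)*(h + 6)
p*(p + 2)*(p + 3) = p^3 + 5*p^2 + 6*p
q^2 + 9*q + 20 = (q + 4)*(q + 5)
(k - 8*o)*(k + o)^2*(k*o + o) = k^4*o - 6*k^3*o^2 + k^3*o - 15*k^2*o^3 - 6*k^2*o^2 - 8*k*o^4 - 15*k*o^3 - 8*o^4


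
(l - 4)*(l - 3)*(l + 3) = l^3 - 4*l^2 - 9*l + 36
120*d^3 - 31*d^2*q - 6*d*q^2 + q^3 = (-8*d + q)*(-3*d + q)*(5*d + q)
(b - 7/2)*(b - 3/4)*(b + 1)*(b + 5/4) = b^4 - 2*b^3 - 91*b^2/16 + 19*b/32 + 105/32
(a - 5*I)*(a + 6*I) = a^2 + I*a + 30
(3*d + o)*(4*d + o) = 12*d^2 + 7*d*o + o^2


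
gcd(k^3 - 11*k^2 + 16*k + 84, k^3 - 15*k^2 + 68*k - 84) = k^2 - 13*k + 42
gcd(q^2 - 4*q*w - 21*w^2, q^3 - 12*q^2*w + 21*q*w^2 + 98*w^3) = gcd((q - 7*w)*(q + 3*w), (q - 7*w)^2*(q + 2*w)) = q - 7*w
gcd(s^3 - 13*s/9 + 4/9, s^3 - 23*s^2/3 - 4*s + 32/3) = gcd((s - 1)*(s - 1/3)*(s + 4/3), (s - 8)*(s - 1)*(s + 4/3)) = s^2 + s/3 - 4/3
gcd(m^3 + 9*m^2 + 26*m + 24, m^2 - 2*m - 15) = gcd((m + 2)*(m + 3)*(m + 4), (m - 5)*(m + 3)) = m + 3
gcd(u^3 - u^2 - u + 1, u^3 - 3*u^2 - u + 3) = u^2 - 1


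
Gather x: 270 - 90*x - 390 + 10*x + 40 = -80*x - 80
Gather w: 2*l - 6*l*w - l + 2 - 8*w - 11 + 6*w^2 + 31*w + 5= l + 6*w^2 + w*(23 - 6*l) - 4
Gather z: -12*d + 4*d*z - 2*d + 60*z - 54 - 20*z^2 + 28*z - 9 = -14*d - 20*z^2 + z*(4*d + 88) - 63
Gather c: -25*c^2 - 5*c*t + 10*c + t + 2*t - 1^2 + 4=-25*c^2 + c*(10 - 5*t) + 3*t + 3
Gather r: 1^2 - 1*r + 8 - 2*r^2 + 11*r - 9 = -2*r^2 + 10*r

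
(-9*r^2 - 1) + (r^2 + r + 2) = -8*r^2 + r + 1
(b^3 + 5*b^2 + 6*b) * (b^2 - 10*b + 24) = b^5 - 5*b^4 - 20*b^3 + 60*b^2 + 144*b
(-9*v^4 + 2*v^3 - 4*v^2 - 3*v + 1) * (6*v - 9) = -54*v^5 + 93*v^4 - 42*v^3 + 18*v^2 + 33*v - 9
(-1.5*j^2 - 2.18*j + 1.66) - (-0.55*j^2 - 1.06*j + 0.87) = -0.95*j^2 - 1.12*j + 0.79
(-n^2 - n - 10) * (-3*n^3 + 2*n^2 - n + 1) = 3*n^5 + n^4 + 29*n^3 - 20*n^2 + 9*n - 10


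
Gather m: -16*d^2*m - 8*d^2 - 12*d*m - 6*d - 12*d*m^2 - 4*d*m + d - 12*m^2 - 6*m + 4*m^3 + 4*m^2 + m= -8*d^2 - 5*d + 4*m^3 + m^2*(-12*d - 8) + m*(-16*d^2 - 16*d - 5)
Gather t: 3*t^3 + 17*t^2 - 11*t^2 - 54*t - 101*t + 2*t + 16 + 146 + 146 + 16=3*t^3 + 6*t^2 - 153*t + 324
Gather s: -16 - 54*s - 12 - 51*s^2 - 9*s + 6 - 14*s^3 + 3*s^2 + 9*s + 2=-14*s^3 - 48*s^2 - 54*s - 20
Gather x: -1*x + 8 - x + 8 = 16 - 2*x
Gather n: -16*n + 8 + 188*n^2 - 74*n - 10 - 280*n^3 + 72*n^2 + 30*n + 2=-280*n^3 + 260*n^2 - 60*n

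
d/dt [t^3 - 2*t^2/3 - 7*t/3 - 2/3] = 3*t^2 - 4*t/3 - 7/3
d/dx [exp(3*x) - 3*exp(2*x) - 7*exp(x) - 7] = (3*exp(2*x) - 6*exp(x) - 7)*exp(x)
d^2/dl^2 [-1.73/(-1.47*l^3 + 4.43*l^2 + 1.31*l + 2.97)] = ((15.3278 - 15.2586*l)*(-1.47*l^3 + 4.43*l^2 + 1.31*l + 2.97) - 1.73*(-8.82*l^2 + 17.72*l + 2.62)*(-4.41*l^2 + 8.86*l + 1.31))/(-1.47*l^3 + 4.43*l^2 + 1.31*l + 2.97)^3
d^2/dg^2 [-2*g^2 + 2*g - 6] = -4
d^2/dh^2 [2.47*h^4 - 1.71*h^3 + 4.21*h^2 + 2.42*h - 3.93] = 29.64*h^2 - 10.26*h + 8.42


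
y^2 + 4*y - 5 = (y - 1)*(y + 5)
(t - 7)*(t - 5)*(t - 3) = t^3 - 15*t^2 + 71*t - 105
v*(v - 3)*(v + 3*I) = v^3 - 3*v^2 + 3*I*v^2 - 9*I*v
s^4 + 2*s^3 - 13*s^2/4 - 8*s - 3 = (s - 2)*(s + 1/2)*(s + 3/2)*(s + 2)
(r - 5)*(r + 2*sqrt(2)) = r^2 - 5*r + 2*sqrt(2)*r - 10*sqrt(2)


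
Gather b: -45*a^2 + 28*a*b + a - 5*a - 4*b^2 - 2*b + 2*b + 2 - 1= -45*a^2 + 28*a*b - 4*a - 4*b^2 + 1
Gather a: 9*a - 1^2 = 9*a - 1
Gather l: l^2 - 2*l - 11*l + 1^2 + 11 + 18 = l^2 - 13*l + 30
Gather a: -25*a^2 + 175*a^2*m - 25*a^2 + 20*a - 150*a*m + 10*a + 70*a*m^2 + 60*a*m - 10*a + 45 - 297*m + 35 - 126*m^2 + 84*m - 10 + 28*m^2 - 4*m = a^2*(175*m - 50) + a*(70*m^2 - 90*m + 20) - 98*m^2 - 217*m + 70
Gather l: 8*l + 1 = 8*l + 1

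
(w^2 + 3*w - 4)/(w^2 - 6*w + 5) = (w + 4)/(w - 5)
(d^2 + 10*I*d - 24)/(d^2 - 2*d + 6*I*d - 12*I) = (d + 4*I)/(d - 2)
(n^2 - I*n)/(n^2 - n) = (n - I)/(n - 1)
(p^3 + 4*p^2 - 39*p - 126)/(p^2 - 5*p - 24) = (p^2 + p - 42)/(p - 8)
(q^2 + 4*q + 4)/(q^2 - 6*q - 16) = (q + 2)/(q - 8)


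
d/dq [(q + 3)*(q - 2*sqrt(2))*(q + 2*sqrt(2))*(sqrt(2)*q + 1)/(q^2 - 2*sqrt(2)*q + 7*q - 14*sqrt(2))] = (2*sqrt(2)*q^5 - 11*q^4 + 24*sqrt(2)*q^4 - 122*q^3 + 38*sqrt(2)*q^3 - 191*q^2 - 80*sqrt(2)*q^2 - 84*sqrt(2)*q + 496*q + 64*sqrt(2) + 840)/(q^4 - 4*sqrt(2)*q^3 + 14*q^3 - 56*sqrt(2)*q^2 + 57*q^2 - 196*sqrt(2)*q + 112*q + 392)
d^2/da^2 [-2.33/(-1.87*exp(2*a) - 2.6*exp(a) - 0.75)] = (2.33*(3.74*exp(a) + 2.6)*(7.48*exp(a) + 5.2)*exp(a) - (17.4284*exp(a) + 6.058)*(1.87*exp(2*a) + 2.6*exp(a) + 0.75))*exp(a)/(1.87*exp(2*a) + 2.6*exp(a) + 0.75)^3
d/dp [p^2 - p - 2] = 2*p - 1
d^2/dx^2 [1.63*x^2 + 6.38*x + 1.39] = 3.26000000000000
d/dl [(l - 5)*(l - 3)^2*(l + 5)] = 4*l^3 - 18*l^2 - 32*l + 150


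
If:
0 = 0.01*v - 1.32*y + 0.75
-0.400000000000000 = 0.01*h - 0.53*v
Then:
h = 6996.0*y - 4015.0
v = 132.0*y - 75.0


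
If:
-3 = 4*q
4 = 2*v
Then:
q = -3/4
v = 2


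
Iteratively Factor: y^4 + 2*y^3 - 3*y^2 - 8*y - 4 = (y + 1)*(y^3 + y^2 - 4*y - 4) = (y + 1)^2*(y^2 - 4) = (y - 2)*(y + 1)^2*(y + 2)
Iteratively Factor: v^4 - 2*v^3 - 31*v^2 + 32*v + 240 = (v + 4)*(v^3 - 6*v^2 - 7*v + 60) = (v - 5)*(v + 4)*(v^2 - v - 12) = (v - 5)*(v + 3)*(v + 4)*(v - 4)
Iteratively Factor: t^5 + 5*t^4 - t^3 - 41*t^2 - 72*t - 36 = (t - 3)*(t^4 + 8*t^3 + 23*t^2 + 28*t + 12) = (t - 3)*(t + 2)*(t^3 + 6*t^2 + 11*t + 6) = (t - 3)*(t + 1)*(t + 2)*(t^2 + 5*t + 6) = (t - 3)*(t + 1)*(t + 2)^2*(t + 3)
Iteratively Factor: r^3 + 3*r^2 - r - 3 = (r + 3)*(r^2 - 1) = (r - 1)*(r + 3)*(r + 1)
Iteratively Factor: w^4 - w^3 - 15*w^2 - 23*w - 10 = (w + 1)*(w^3 - 2*w^2 - 13*w - 10) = (w + 1)*(w + 2)*(w^2 - 4*w - 5) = (w - 5)*(w + 1)*(w + 2)*(w + 1)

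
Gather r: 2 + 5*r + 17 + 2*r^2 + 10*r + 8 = 2*r^2 + 15*r + 27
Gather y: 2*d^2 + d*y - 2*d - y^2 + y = 2*d^2 - 2*d - y^2 + y*(d + 1)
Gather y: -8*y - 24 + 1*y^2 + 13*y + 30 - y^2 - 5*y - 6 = 0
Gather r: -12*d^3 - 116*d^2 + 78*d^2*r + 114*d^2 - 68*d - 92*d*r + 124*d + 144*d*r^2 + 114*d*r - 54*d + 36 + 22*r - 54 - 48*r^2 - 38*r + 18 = -12*d^3 - 2*d^2 + 2*d + r^2*(144*d - 48) + r*(78*d^2 + 22*d - 16)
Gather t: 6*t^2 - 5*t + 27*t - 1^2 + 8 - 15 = 6*t^2 + 22*t - 8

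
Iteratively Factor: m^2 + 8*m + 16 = (m + 4)*(m + 4)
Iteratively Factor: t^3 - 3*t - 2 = (t - 2)*(t^2 + 2*t + 1) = (t - 2)*(t + 1)*(t + 1)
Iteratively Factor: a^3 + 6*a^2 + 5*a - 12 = (a - 1)*(a^2 + 7*a + 12) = (a - 1)*(a + 3)*(a + 4)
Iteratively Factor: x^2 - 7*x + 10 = (x - 5)*(x - 2)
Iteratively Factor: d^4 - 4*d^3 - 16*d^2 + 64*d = (d - 4)*(d^3 - 16*d) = (d - 4)*(d + 4)*(d^2 - 4*d) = d*(d - 4)*(d + 4)*(d - 4)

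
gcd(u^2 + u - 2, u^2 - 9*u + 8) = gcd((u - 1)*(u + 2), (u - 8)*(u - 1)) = u - 1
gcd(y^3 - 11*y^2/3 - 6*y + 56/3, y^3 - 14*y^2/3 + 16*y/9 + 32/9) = y - 4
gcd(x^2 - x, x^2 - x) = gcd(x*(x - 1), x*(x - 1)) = x^2 - x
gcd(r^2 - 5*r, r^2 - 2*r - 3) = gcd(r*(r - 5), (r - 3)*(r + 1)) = 1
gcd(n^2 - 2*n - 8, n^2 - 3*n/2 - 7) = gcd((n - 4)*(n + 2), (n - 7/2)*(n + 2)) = n + 2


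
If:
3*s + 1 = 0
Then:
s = -1/3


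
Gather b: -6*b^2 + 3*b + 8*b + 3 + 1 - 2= -6*b^2 + 11*b + 2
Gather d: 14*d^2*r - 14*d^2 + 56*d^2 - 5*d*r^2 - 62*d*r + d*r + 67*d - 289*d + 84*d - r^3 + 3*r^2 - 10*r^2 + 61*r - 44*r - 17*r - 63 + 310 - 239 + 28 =d^2*(14*r + 42) + d*(-5*r^2 - 61*r - 138) - r^3 - 7*r^2 + 36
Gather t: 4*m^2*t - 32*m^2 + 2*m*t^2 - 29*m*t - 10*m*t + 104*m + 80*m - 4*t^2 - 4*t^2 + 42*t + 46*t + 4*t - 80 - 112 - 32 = -32*m^2 + 184*m + t^2*(2*m - 8) + t*(4*m^2 - 39*m + 92) - 224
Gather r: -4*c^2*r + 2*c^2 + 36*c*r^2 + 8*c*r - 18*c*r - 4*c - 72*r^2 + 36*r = 2*c^2 - 4*c + r^2*(36*c - 72) + r*(-4*c^2 - 10*c + 36)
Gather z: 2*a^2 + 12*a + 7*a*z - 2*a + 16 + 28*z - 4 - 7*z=2*a^2 + 10*a + z*(7*a + 21) + 12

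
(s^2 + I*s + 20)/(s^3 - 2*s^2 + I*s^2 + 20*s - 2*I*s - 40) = 1/(s - 2)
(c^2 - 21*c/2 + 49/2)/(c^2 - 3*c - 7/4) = 2*(c - 7)/(2*c + 1)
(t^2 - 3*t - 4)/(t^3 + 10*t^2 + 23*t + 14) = (t - 4)/(t^2 + 9*t + 14)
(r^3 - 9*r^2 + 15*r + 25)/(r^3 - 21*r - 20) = (r - 5)/(r + 4)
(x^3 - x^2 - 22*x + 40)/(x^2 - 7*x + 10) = (x^2 + x - 20)/(x - 5)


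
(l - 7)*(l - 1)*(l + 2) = l^3 - 6*l^2 - 9*l + 14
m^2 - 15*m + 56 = (m - 8)*(m - 7)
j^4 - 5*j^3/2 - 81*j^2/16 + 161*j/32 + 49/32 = (j - 7/2)*(j - 1)*(j + 1/4)*(j + 7/4)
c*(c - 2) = c^2 - 2*c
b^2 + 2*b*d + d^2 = (b + d)^2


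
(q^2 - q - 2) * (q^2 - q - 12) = q^4 - 2*q^3 - 13*q^2 + 14*q + 24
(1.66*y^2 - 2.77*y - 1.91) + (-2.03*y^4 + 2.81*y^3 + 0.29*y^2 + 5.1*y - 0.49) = -2.03*y^4 + 2.81*y^3 + 1.95*y^2 + 2.33*y - 2.4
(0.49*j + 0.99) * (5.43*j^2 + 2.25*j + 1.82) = 2.6607*j^3 + 6.4782*j^2 + 3.1193*j + 1.8018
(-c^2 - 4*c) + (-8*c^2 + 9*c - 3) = -9*c^2 + 5*c - 3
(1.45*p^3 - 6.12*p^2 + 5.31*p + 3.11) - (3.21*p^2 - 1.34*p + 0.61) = 1.45*p^3 - 9.33*p^2 + 6.65*p + 2.5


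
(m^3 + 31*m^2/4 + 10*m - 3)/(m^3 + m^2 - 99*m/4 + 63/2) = (4*m^2 + 7*m - 2)/(4*m^2 - 20*m + 21)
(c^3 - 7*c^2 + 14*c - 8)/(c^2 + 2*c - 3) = (c^2 - 6*c + 8)/(c + 3)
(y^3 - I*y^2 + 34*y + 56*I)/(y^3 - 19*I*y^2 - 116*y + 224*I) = (y^2 + 6*I*y - 8)/(y^2 - 12*I*y - 32)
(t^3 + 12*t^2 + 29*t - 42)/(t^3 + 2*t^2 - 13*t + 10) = (t^2 + 13*t + 42)/(t^2 + 3*t - 10)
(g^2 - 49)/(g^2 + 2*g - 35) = (g - 7)/(g - 5)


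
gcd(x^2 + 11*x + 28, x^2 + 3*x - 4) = x + 4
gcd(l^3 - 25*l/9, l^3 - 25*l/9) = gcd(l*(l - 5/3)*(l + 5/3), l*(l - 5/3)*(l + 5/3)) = l^3 - 25*l/9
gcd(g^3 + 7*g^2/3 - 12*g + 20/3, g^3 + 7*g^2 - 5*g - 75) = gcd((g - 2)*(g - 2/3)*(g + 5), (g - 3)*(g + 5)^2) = g + 5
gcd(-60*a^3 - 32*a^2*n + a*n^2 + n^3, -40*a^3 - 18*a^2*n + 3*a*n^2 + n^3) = 10*a^2 + 7*a*n + n^2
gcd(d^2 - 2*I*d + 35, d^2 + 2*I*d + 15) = d + 5*I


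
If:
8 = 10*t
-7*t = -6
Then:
No Solution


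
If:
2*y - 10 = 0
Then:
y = 5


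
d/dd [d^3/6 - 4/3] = d^2/2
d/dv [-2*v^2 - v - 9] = -4*v - 1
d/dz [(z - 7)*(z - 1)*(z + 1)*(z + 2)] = 4*z^3 - 15*z^2 - 30*z + 5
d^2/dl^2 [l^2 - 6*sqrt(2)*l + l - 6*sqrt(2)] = 2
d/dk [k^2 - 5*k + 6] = 2*k - 5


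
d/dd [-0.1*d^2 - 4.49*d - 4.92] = -0.2*d - 4.49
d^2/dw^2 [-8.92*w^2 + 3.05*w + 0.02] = -17.8400000000000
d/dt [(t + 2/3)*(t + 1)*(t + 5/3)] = 3*t^2 + 20*t/3 + 31/9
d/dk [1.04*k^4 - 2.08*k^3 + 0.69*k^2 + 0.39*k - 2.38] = 4.16*k^3 - 6.24*k^2 + 1.38*k + 0.39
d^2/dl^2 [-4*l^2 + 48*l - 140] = -8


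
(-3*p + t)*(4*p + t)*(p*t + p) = -12*p^3*t - 12*p^3 + p^2*t^2 + p^2*t + p*t^3 + p*t^2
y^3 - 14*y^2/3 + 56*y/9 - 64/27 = (y - 8/3)*(y - 4/3)*(y - 2/3)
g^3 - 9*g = g*(g - 3)*(g + 3)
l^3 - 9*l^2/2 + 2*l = l*(l - 4)*(l - 1/2)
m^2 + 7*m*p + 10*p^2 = (m + 2*p)*(m + 5*p)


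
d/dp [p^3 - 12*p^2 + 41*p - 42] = 3*p^2 - 24*p + 41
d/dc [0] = 0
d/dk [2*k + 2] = 2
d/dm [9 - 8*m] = -8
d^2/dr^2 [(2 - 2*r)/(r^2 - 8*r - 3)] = 4*(4*(r - 4)^2*(r - 1) + 3*(r - 3)*(-r^2 + 8*r + 3))/(-r^2 + 8*r + 3)^3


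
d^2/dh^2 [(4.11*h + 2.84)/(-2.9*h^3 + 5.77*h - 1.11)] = (-(4.11*h + 2.84)*(8.7*h^2 - 5.77)*(17.4*h^2 - 11.54) + (71.514*h^2 + 17.4*h*(4.11*h + 2.84) - 47.4294)*(2.9*h^3 - 5.77*h + 1.11))/(2.9*h^3 - 5.77*h + 1.11)^3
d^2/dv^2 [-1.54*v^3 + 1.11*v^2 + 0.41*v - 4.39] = 2.22 - 9.24*v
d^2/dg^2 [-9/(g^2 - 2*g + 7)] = 18*(g^2 - 2*g - 4*(g - 1)^2 + 7)/(g^2 - 2*g + 7)^3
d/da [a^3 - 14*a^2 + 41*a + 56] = 3*a^2 - 28*a + 41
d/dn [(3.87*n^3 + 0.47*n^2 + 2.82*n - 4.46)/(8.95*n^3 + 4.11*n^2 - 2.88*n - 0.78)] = (-1.4210854715202e-14*n^5 + 11.6992*n^4 - 72.7692*n^3 + 97.7514*n^2 + 35.928*n - 15.0444)/(80.1025*n^6 + 73.569*n^5 - 34.6599*n^4 - 37.6356*n^3 + 1.8828*n^2 + 4.4928*n + 0.6084)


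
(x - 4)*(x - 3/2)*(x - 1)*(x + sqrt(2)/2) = x^4 - 13*x^3/2 + sqrt(2)*x^3/2 - 13*sqrt(2)*x^2/4 + 23*x^2/2 - 6*x + 23*sqrt(2)*x/4 - 3*sqrt(2)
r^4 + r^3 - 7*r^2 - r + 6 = (r - 2)*(r - 1)*(r + 1)*(r + 3)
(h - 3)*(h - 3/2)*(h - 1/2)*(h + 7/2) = h^4 - 3*h^3/2 - 43*h^2/4 + 171*h/8 - 63/8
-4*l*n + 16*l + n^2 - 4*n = (-4*l + n)*(n - 4)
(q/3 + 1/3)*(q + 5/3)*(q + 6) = q^3/3 + 26*q^2/9 + 53*q/9 + 10/3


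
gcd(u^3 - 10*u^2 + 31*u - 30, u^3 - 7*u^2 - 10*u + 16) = 1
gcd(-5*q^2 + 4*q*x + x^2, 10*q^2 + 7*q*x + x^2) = 5*q + x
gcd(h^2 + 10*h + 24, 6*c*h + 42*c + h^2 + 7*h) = 1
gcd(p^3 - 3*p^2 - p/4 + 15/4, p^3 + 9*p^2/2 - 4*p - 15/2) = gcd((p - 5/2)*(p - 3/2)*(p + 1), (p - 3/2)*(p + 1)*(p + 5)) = p^2 - p/2 - 3/2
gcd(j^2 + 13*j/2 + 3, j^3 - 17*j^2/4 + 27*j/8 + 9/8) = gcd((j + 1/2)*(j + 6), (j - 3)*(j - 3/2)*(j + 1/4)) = 1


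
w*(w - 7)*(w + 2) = w^3 - 5*w^2 - 14*w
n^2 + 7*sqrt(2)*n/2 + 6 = (n + 3*sqrt(2)/2)*(n + 2*sqrt(2))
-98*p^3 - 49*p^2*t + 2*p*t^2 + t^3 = (-7*p + t)*(2*p + t)*(7*p + t)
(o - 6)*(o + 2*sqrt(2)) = o^2 - 6*o + 2*sqrt(2)*o - 12*sqrt(2)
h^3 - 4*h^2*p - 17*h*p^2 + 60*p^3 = (h - 5*p)*(h - 3*p)*(h + 4*p)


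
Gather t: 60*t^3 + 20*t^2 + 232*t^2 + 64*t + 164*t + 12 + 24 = 60*t^3 + 252*t^2 + 228*t + 36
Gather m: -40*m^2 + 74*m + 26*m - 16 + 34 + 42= -40*m^2 + 100*m + 60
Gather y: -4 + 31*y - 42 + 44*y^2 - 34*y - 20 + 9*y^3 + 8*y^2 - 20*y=9*y^3 + 52*y^2 - 23*y - 66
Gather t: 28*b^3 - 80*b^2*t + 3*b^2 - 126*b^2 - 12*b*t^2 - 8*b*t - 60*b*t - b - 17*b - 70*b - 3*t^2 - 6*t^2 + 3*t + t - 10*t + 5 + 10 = 28*b^3 - 123*b^2 - 88*b + t^2*(-12*b - 9) + t*(-80*b^2 - 68*b - 6) + 15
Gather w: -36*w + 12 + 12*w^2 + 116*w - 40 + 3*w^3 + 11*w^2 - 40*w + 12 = 3*w^3 + 23*w^2 + 40*w - 16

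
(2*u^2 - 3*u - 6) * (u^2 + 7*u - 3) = 2*u^4 + 11*u^3 - 33*u^2 - 33*u + 18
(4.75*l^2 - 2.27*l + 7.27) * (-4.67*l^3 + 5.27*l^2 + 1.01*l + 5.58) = -22.1825*l^5 + 35.6334*l^4 - 41.1163*l^3 + 62.5252*l^2 - 5.3239*l + 40.5666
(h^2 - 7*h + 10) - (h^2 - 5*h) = 10 - 2*h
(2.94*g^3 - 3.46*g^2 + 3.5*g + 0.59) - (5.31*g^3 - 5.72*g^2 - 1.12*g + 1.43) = -2.37*g^3 + 2.26*g^2 + 4.62*g - 0.84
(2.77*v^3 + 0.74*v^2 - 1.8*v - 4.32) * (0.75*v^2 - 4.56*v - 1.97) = 2.0775*v^5 - 12.0762*v^4 - 10.1813*v^3 + 3.5102*v^2 + 23.2452*v + 8.5104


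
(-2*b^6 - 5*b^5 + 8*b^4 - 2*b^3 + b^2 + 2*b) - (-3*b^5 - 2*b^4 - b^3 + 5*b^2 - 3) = -2*b^6 - 2*b^5 + 10*b^4 - b^3 - 4*b^2 + 2*b + 3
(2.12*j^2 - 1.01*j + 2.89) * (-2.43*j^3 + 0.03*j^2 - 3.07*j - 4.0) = -5.1516*j^5 + 2.5179*j^4 - 13.5614*j^3 - 5.2926*j^2 - 4.8323*j - 11.56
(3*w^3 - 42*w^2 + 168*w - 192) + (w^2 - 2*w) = 3*w^3 - 41*w^2 + 166*w - 192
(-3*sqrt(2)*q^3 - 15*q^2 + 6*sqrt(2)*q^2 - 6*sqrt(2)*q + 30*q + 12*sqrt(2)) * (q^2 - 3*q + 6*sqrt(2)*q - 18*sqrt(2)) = -3*sqrt(2)*q^5 - 51*q^4 + 15*sqrt(2)*q^4 - 114*sqrt(2)*q^3 + 255*q^3 - 378*q^2 + 480*sqrt(2)*q^2 - 576*sqrt(2)*q + 360*q - 432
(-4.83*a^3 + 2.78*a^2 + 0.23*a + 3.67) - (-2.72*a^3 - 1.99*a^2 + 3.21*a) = -2.11*a^3 + 4.77*a^2 - 2.98*a + 3.67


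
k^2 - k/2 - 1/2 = (k - 1)*(k + 1/2)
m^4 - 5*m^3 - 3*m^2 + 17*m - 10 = (m - 5)*(m - 1)^2*(m + 2)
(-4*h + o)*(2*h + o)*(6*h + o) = -48*h^3 - 20*h^2*o + 4*h*o^2 + o^3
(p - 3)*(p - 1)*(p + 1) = p^3 - 3*p^2 - p + 3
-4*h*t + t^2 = t*(-4*h + t)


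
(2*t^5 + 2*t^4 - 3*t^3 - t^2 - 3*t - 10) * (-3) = -6*t^5 - 6*t^4 + 9*t^3 + 3*t^2 + 9*t + 30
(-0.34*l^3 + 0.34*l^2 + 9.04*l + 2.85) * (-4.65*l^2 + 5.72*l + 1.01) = 1.581*l^5 - 3.5258*l^4 - 40.4346*l^3 + 38.7997*l^2 + 25.4324*l + 2.8785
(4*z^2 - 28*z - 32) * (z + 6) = 4*z^3 - 4*z^2 - 200*z - 192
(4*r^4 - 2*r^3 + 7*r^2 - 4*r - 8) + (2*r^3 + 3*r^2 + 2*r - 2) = 4*r^4 + 10*r^2 - 2*r - 10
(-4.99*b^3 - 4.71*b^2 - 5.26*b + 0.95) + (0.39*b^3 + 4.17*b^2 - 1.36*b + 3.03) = -4.6*b^3 - 0.54*b^2 - 6.62*b + 3.98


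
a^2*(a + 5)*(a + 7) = a^4 + 12*a^3 + 35*a^2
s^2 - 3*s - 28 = (s - 7)*(s + 4)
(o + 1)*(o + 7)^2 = o^3 + 15*o^2 + 63*o + 49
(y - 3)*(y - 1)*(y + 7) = y^3 + 3*y^2 - 25*y + 21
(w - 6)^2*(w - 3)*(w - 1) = w^4 - 16*w^3 + 87*w^2 - 180*w + 108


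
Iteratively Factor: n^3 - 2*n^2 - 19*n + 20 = (n - 5)*(n^2 + 3*n - 4) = (n - 5)*(n + 4)*(n - 1)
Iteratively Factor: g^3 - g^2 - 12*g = (g)*(g^2 - g - 12) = g*(g - 4)*(g + 3)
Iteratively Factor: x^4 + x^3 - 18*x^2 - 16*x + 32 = (x - 1)*(x^3 + 2*x^2 - 16*x - 32) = (x - 1)*(x + 4)*(x^2 - 2*x - 8) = (x - 4)*(x - 1)*(x + 4)*(x + 2)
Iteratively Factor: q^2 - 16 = (q + 4)*(q - 4)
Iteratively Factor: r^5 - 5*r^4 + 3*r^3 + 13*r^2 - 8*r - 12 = (r - 2)*(r^4 - 3*r^3 - 3*r^2 + 7*r + 6) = (r - 2)^2*(r^3 - r^2 - 5*r - 3) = (r - 2)^2*(r + 1)*(r^2 - 2*r - 3) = (r - 2)^2*(r + 1)^2*(r - 3)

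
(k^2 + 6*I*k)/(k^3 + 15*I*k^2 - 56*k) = (k + 6*I)/(k^2 + 15*I*k - 56)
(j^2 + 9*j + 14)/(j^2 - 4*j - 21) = (j^2 + 9*j + 14)/(j^2 - 4*j - 21)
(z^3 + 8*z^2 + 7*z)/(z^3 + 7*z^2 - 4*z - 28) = z*(z + 1)/(z^2 - 4)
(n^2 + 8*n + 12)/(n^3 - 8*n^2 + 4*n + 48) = (n + 6)/(n^2 - 10*n + 24)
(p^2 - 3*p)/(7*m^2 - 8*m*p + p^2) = p*(p - 3)/(7*m^2 - 8*m*p + p^2)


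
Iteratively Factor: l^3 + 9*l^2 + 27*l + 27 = (l + 3)*(l^2 + 6*l + 9) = (l + 3)^2*(l + 3)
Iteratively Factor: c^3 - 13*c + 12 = (c + 4)*(c^2 - 4*c + 3) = (c - 3)*(c + 4)*(c - 1)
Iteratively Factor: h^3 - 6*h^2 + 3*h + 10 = (h - 2)*(h^2 - 4*h - 5) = (h - 2)*(h + 1)*(h - 5)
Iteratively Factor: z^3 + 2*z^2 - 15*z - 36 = (z + 3)*(z^2 - z - 12) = (z + 3)^2*(z - 4)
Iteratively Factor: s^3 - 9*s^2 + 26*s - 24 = (s - 3)*(s^2 - 6*s + 8) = (s - 4)*(s - 3)*(s - 2)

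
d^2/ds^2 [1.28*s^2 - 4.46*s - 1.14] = 2.56000000000000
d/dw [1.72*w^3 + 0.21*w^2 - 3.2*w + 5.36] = 5.16*w^2 + 0.42*w - 3.2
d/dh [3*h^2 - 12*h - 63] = 6*h - 12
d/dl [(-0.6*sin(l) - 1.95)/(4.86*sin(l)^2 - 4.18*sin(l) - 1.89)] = (2.916*sin(l)^2 + 18.954*sin(l) - 7.017)*cos(l)/(23.6196*sin(l)^4 - 40.6296*sin(l)^3 - 0.898400000000002*sin(l)^2 + 15.8004*sin(l) + 3.5721)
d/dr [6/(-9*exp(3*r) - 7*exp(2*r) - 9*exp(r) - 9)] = (162*exp(2*r) + 84*exp(r) + 54)*exp(r)/(9*exp(3*r) + 7*exp(2*r) + 9*exp(r) + 9)^2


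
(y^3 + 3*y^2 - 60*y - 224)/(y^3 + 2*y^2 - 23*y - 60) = (y^2 - y - 56)/(y^2 - 2*y - 15)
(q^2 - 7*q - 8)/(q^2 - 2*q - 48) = (q + 1)/(q + 6)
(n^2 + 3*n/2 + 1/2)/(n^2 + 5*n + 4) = (n + 1/2)/(n + 4)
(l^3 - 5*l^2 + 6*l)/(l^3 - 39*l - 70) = l*(-l^2 + 5*l - 6)/(-l^3 + 39*l + 70)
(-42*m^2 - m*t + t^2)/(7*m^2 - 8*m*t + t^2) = (6*m + t)/(-m + t)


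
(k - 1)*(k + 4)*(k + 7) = k^3 + 10*k^2 + 17*k - 28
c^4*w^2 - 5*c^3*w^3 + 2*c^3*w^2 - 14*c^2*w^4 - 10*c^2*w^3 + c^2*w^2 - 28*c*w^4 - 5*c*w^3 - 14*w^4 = (c - 7*w)*(c + 2*w)*(c*w + w)^2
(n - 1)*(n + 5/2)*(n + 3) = n^3 + 9*n^2/2 + 2*n - 15/2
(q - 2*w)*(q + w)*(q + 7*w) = q^3 + 6*q^2*w - 9*q*w^2 - 14*w^3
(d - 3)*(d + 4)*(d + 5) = d^3 + 6*d^2 - 7*d - 60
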